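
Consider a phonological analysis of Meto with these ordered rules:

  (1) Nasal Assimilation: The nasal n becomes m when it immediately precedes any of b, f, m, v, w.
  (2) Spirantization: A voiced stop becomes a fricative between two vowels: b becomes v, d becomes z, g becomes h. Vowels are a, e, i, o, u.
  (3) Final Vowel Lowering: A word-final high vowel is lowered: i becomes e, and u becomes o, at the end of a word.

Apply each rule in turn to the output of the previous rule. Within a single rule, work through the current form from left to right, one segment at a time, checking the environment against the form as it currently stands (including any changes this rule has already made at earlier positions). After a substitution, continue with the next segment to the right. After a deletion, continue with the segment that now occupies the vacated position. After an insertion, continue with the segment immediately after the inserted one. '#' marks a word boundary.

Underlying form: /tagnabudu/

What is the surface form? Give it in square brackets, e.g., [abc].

[tagnavuzo]

(1) Nasal Assimilation: no change — [tagnabudu]
(2) Spirantization: [tagnabudu] → [tagnavuzu]
(3) Final Vowel Lowering: [tagnavuzu] → [tagnavuzo]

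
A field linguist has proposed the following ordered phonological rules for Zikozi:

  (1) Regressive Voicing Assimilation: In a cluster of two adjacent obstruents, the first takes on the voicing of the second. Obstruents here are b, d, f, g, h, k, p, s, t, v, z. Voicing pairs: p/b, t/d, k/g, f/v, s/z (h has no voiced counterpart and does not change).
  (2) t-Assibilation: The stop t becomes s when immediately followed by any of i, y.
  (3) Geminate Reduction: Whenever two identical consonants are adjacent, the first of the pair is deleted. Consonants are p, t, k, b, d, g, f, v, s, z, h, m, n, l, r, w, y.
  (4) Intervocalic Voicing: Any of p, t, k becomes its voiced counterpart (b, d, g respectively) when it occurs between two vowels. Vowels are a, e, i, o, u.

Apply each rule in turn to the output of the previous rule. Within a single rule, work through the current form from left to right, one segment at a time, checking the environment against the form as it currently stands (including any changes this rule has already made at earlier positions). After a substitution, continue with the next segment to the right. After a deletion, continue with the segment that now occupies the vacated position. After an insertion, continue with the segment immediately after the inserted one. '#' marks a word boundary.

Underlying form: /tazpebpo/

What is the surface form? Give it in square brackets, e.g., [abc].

(1) Regressive Voicing Assimilation: [tazpebpo] → [taspeppo]
(2) t-Assibilation: no change — [taspeppo]
(3) Geminate Reduction: [taspeppo] → [taspepo]
(4) Intervocalic Voicing: [taspepo] → [taspebo]

[taspebo]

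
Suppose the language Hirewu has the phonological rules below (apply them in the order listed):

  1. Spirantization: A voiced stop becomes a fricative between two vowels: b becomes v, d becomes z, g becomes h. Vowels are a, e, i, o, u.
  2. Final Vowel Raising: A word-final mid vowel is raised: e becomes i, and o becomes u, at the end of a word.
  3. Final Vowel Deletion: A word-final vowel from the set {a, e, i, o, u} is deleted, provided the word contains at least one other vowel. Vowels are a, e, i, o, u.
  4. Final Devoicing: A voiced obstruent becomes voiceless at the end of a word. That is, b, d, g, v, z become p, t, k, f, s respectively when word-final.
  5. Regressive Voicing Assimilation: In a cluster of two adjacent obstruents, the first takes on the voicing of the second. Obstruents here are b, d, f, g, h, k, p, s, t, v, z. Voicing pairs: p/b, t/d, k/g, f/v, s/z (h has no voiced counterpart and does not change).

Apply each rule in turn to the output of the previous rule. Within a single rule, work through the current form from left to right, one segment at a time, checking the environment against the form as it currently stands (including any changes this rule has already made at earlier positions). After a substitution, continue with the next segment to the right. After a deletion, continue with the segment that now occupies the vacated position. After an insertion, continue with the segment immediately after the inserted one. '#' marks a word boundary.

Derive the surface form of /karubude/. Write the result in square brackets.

[karuvus]

1 Spirantization: [karubude] → [karuvuze]
2 Final Vowel Raising: [karuvuze] → [karuvuzi]
3 Final Vowel Deletion: [karuvuzi] → [karuvuz]
4 Final Devoicing: [karuvuz] → [karuvus]
5 Regressive Voicing Assimilation: no change — [karuvus]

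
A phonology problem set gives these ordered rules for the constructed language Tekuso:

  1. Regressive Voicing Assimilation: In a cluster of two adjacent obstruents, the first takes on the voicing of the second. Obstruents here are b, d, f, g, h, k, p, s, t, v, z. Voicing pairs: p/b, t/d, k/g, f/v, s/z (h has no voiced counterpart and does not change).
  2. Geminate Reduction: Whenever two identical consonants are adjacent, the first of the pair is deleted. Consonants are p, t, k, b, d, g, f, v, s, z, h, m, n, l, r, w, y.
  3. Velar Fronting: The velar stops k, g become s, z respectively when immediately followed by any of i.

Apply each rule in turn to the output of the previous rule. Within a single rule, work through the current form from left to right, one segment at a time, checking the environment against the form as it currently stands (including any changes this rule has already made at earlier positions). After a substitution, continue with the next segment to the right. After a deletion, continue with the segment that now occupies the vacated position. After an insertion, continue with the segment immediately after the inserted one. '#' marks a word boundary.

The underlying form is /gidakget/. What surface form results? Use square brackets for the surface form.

[zidaget]

1 Regressive Voicing Assimilation: [gidakget] → [gidagget]
2 Geminate Reduction: [gidagget] → [gidaget]
3 Velar Fronting: [gidaget] → [zidaget]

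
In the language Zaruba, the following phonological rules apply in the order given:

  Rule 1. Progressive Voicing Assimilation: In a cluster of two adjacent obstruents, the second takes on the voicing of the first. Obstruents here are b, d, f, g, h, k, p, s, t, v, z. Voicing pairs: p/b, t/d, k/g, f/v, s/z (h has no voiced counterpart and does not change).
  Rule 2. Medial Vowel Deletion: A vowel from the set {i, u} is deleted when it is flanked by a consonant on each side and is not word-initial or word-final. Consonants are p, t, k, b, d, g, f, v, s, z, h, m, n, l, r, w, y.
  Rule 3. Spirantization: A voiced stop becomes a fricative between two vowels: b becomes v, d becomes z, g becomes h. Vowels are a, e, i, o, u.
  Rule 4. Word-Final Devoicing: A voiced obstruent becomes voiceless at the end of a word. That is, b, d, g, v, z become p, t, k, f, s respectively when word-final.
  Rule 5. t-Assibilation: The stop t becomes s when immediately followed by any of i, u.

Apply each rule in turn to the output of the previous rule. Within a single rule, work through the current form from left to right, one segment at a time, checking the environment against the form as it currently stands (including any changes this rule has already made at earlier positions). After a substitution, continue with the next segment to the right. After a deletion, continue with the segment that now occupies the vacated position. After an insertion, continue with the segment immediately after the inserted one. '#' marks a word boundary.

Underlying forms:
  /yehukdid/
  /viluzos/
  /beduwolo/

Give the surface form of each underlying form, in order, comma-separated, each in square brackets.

[yehktt], [vlzos], [bedwolo]

/yehukdid/:
  Rule 1 Progressive Voicing Assimilation: [yehukdid] → [yehuktid]
  Rule 2 Medial Vowel Deletion: [yehuktid] → [yehktd]
  Rule 3 Spirantization: no change — [yehktd]
  Rule 4 Word-Final Devoicing: [yehktd] → [yehktt]
  Rule 5 t-Assibilation: no change — [yehktt]
/viluzos/:
  Rule 1 Progressive Voicing Assimilation: no change — [viluzos]
  Rule 2 Medial Vowel Deletion: [viluzos] → [vlzos]
  Rule 3 Spirantization: no change — [vlzos]
  Rule 4 Word-Final Devoicing: no change — [vlzos]
  Rule 5 t-Assibilation: no change — [vlzos]
/beduwolo/:
  Rule 1 Progressive Voicing Assimilation: no change — [beduwolo]
  Rule 2 Medial Vowel Deletion: [beduwolo] → [bedwolo]
  Rule 3 Spirantization: no change — [bedwolo]
  Rule 4 Word-Final Devoicing: no change — [bedwolo]
  Rule 5 t-Assibilation: no change — [bedwolo]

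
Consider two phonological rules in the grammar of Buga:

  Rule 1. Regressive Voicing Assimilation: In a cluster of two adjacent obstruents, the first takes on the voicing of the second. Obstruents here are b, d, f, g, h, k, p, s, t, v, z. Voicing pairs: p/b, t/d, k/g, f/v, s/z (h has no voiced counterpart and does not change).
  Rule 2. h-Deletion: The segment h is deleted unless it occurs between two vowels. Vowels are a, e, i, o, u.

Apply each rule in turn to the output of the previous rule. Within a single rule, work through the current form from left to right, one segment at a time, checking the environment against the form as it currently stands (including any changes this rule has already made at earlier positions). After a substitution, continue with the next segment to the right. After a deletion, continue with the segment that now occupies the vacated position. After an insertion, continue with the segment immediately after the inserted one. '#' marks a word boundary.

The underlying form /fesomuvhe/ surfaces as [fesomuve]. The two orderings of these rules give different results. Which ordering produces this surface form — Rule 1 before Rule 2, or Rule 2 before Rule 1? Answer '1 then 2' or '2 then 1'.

Order 1 then 2:
  1 Regressive Voicing Assimilation: [fesomuvhe] → [fesomufhe]
  2 h-Deletion: [fesomufhe] → [fesomufe]
  result: [fesomufe]
Order 2 then 1:
  2 h-Deletion: [fesomuvhe] → [fesomuve]
  1 Regressive Voicing Assimilation: no change — [fesomuve]
  result: [fesomuve]

2 then 1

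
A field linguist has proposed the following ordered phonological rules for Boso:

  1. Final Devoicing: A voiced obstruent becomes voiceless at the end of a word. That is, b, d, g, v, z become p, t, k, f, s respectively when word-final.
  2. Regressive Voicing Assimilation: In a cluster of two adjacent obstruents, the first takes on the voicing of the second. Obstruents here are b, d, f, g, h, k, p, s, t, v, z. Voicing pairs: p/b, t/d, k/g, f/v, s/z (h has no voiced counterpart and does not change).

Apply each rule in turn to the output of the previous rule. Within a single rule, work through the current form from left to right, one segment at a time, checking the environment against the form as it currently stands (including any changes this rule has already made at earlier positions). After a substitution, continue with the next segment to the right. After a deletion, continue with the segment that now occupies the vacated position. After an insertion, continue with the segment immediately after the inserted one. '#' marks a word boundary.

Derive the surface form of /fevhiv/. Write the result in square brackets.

[fefhif]

1 Final Devoicing: [fevhiv] → [fevhif]
2 Regressive Voicing Assimilation: [fevhif] → [fefhif]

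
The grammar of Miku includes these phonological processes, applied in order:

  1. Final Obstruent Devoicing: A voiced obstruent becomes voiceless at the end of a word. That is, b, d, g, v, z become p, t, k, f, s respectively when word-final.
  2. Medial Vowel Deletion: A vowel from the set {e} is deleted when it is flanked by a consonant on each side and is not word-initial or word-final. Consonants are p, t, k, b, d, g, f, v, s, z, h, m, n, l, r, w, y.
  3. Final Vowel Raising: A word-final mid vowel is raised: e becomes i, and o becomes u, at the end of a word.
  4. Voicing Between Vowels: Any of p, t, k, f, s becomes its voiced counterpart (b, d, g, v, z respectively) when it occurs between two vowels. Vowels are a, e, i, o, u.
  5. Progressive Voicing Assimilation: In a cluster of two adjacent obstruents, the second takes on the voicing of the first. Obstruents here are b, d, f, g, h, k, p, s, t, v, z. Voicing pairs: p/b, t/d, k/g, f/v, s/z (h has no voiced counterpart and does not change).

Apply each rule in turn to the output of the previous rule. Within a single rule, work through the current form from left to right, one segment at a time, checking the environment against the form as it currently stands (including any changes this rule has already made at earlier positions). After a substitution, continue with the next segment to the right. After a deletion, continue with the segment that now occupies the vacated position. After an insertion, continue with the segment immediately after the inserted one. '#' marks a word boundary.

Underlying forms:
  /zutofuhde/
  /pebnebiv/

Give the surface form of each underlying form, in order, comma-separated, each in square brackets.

[zudovuhti], [ppnbif]

/zutofuhde/:
  1 Final Obstruent Devoicing: no change — [zutofuhde]
  2 Medial Vowel Deletion: no change — [zutofuhde]
  3 Final Vowel Raising: [zutofuhde] → [zutofuhdi]
  4 Voicing Between Vowels: [zutofuhdi] → [zudovuhdi]
  5 Progressive Voicing Assimilation: [zudovuhdi] → [zudovuhti]
/pebnebiv/:
  1 Final Obstruent Devoicing: [pebnebiv] → [pebnebif]
  2 Medial Vowel Deletion: [pebnebif] → [pbnbif]
  3 Final Vowel Raising: no change — [pbnbif]
  4 Voicing Between Vowels: no change — [pbnbif]
  5 Progressive Voicing Assimilation: [pbnbif] → [ppnbif]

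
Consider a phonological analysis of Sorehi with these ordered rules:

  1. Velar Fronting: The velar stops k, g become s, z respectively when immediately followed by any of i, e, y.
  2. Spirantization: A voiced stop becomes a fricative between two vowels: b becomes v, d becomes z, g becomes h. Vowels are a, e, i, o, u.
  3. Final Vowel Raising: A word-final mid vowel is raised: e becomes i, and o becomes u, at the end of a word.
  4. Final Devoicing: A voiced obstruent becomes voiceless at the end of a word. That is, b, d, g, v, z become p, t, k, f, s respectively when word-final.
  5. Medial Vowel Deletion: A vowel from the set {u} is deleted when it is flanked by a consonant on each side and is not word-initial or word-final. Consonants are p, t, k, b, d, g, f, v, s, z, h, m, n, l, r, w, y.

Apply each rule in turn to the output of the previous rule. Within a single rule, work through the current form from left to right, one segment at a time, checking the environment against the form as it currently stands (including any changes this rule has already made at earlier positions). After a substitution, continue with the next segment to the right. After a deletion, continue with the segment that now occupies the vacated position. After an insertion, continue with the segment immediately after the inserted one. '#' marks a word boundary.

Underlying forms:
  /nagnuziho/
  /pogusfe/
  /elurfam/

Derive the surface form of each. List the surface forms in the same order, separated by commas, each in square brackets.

/nagnuziho/:
  1 Velar Fronting: no change — [nagnuziho]
  2 Spirantization: no change — [nagnuziho]
  3 Final Vowel Raising: [nagnuziho] → [nagnuzihu]
  4 Final Devoicing: no change — [nagnuzihu]
  5 Medial Vowel Deletion: [nagnuzihu] → [nagnzihu]
/pogusfe/:
  1 Velar Fronting: no change — [pogusfe]
  2 Spirantization: [pogusfe] → [pohusfe]
  3 Final Vowel Raising: [pohusfe] → [pohusfi]
  4 Final Devoicing: no change — [pohusfi]
  5 Medial Vowel Deletion: [pohusfi] → [pohsfi]
/elurfam/:
  1 Velar Fronting: no change — [elurfam]
  2 Spirantization: no change — [elurfam]
  3 Final Vowel Raising: no change — [elurfam]
  4 Final Devoicing: no change — [elurfam]
  5 Medial Vowel Deletion: [elurfam] → [elrfam]

[nagnzihu], [pohsfi], [elrfam]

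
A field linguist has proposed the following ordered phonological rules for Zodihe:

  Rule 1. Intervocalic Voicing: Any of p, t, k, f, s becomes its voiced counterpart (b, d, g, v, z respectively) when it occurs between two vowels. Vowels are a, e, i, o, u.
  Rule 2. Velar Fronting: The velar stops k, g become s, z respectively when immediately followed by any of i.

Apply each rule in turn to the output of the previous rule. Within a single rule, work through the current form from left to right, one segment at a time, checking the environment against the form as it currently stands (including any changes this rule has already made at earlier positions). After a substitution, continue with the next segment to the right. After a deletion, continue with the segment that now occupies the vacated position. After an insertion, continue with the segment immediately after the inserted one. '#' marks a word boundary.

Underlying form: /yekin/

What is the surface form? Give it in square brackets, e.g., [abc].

[yezin]

Rule 1 Intervocalic Voicing: [yekin] → [yegin]
Rule 2 Velar Fronting: [yegin] → [yezin]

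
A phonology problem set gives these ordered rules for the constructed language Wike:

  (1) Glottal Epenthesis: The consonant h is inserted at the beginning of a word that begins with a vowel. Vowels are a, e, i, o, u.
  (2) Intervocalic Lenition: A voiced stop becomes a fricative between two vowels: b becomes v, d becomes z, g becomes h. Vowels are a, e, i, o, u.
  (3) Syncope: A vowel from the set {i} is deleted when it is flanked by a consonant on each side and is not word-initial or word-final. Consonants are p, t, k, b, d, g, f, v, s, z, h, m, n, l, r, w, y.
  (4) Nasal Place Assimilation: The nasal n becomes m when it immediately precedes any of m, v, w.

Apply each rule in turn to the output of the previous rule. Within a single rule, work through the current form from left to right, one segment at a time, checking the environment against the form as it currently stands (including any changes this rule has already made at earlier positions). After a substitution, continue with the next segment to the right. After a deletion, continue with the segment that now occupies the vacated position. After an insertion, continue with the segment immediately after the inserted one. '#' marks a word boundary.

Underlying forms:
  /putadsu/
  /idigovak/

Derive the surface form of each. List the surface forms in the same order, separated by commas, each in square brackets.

/putadsu/:
  (1) Glottal Epenthesis: no change — [putadsu]
  (2) Intervocalic Lenition: no change — [putadsu]
  (3) Syncope: no change — [putadsu]
  (4) Nasal Place Assimilation: no change — [putadsu]
/idigovak/:
  (1) Glottal Epenthesis: [idigovak] → [hidigovak]
  (2) Intervocalic Lenition: [hidigovak] → [hizihovak]
  (3) Syncope: [hizihovak] → [hzhovak]
  (4) Nasal Place Assimilation: no change — [hzhovak]

[putadsu], [hzhovak]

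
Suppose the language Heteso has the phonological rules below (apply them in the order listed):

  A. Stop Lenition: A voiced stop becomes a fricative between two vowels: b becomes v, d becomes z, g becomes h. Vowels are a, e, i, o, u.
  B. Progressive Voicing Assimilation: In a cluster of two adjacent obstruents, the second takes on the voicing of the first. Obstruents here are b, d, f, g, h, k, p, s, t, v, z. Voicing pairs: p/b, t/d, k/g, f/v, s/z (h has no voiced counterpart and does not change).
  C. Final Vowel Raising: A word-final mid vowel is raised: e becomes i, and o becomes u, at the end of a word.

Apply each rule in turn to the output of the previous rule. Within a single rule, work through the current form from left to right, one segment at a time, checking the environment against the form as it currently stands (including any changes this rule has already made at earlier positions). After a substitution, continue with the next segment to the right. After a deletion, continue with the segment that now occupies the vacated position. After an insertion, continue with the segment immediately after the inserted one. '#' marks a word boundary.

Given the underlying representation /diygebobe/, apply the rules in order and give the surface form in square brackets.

A Stop Lenition: [diygebobe] → [diygevove]
B Progressive Voicing Assimilation: no change — [diygevove]
C Final Vowel Raising: [diygevove] → [diygevovi]

[diygevovi]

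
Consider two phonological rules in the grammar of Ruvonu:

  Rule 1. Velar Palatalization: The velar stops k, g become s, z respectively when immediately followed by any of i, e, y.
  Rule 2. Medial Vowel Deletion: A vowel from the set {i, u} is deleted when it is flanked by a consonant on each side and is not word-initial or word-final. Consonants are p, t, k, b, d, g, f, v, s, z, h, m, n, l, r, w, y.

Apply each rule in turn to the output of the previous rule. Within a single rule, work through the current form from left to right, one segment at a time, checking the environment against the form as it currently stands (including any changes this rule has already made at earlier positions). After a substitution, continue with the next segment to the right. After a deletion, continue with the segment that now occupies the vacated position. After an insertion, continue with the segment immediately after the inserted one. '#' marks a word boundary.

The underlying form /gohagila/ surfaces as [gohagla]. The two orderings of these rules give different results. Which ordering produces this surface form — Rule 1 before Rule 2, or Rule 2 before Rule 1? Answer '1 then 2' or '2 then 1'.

Order 1 then 2:
  1 Velar Palatalization: [gohagila] → [gohazila]
  2 Medial Vowel Deletion: [gohazila] → [gohazla]
  result: [gohazla]
Order 2 then 1:
  2 Medial Vowel Deletion: [gohagila] → [gohagla]
  1 Velar Palatalization: no change — [gohagla]
  result: [gohagla]

2 then 1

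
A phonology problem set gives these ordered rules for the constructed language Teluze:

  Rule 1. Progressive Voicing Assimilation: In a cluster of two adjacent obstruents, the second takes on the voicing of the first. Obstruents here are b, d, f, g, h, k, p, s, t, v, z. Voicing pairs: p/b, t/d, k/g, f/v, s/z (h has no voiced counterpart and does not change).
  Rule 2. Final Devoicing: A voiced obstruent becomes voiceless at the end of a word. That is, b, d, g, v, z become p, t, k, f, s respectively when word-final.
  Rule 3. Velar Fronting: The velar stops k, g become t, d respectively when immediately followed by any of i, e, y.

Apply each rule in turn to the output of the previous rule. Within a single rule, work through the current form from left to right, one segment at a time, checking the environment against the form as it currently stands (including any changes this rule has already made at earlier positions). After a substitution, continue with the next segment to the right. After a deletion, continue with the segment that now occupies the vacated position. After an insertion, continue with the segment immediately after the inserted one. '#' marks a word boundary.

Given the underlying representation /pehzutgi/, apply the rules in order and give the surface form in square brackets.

Rule 1 Progressive Voicing Assimilation: [pehzutgi] → [pehsutki]
Rule 2 Final Devoicing: no change — [pehsutki]
Rule 3 Velar Fronting: [pehsutki] → [pehsutti]

[pehsutti]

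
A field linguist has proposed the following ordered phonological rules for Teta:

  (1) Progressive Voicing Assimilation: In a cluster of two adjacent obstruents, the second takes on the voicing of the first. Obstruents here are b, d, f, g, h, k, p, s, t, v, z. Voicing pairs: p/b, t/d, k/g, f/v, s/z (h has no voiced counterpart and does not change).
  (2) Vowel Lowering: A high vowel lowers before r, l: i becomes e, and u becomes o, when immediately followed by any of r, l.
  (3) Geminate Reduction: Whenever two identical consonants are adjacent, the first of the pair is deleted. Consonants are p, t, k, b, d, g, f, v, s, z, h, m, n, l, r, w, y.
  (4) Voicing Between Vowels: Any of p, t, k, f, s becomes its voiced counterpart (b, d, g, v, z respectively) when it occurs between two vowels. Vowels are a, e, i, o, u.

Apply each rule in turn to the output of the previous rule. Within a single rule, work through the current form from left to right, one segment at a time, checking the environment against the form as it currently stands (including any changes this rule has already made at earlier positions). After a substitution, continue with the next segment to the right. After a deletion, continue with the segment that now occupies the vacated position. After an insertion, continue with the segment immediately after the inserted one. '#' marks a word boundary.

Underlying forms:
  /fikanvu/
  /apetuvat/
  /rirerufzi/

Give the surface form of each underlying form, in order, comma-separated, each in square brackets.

/fikanvu/:
  (1) Progressive Voicing Assimilation: no change — [fikanvu]
  (2) Vowel Lowering: no change — [fikanvu]
  (3) Geminate Reduction: no change — [fikanvu]
  (4) Voicing Between Vowels: [fikanvu] → [figanvu]
/apetuvat/:
  (1) Progressive Voicing Assimilation: no change — [apetuvat]
  (2) Vowel Lowering: no change — [apetuvat]
  (3) Geminate Reduction: no change — [apetuvat]
  (4) Voicing Between Vowels: [apetuvat] → [abeduvat]
/rirerufzi/:
  (1) Progressive Voicing Assimilation: [rirerufzi] → [rirerufsi]
  (2) Vowel Lowering: [rirerufsi] → [rererufsi]
  (3) Geminate Reduction: no change — [rererufsi]
  (4) Voicing Between Vowels: no change — [rererufsi]

[figanvu], [abeduvat], [rererufsi]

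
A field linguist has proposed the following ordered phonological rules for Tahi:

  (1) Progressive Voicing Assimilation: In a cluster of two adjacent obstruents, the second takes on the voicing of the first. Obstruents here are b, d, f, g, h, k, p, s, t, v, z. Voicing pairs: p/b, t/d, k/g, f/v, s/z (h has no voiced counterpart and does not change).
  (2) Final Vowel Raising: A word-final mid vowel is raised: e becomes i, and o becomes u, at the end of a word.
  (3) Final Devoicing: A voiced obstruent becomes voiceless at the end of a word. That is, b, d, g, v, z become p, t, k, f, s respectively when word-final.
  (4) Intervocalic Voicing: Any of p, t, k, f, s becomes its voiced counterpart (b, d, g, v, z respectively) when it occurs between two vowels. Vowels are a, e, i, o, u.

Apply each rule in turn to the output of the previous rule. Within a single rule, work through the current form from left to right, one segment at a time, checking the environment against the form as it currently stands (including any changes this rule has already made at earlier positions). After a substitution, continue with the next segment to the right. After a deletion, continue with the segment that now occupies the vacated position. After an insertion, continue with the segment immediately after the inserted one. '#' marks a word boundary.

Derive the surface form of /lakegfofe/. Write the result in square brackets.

[lagegvovi]

(1) Progressive Voicing Assimilation: [lakegfofe] → [lakegvofe]
(2) Final Vowel Raising: [lakegvofe] → [lakegvofi]
(3) Final Devoicing: no change — [lakegvofi]
(4) Intervocalic Voicing: [lakegvofi] → [lagegvovi]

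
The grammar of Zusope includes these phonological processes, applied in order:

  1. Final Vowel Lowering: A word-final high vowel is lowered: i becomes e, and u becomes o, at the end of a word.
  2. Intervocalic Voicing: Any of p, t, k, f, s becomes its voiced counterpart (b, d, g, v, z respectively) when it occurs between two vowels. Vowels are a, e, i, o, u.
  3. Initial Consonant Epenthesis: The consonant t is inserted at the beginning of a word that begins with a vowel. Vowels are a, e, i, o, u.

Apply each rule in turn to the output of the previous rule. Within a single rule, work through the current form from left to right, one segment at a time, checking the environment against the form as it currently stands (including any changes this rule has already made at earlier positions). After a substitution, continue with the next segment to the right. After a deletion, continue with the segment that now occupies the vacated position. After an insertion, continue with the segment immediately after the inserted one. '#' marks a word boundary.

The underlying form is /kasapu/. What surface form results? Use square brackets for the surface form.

1 Final Vowel Lowering: [kasapu] → [kasapo]
2 Intervocalic Voicing: [kasapo] → [kazabo]
3 Initial Consonant Epenthesis: no change — [kazabo]

[kazabo]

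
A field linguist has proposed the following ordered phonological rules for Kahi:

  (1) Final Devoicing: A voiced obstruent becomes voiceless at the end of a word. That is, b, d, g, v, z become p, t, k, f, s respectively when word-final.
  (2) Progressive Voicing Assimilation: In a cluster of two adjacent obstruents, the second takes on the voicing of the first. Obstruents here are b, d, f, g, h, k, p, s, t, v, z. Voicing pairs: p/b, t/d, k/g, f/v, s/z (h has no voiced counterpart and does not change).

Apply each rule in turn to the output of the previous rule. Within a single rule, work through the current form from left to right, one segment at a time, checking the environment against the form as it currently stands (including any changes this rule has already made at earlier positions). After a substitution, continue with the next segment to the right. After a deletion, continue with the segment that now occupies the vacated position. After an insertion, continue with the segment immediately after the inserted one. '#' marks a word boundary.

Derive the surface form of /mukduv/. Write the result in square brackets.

(1) Final Devoicing: [mukduv] → [mukduf]
(2) Progressive Voicing Assimilation: [mukduf] → [muktuf]

[muktuf]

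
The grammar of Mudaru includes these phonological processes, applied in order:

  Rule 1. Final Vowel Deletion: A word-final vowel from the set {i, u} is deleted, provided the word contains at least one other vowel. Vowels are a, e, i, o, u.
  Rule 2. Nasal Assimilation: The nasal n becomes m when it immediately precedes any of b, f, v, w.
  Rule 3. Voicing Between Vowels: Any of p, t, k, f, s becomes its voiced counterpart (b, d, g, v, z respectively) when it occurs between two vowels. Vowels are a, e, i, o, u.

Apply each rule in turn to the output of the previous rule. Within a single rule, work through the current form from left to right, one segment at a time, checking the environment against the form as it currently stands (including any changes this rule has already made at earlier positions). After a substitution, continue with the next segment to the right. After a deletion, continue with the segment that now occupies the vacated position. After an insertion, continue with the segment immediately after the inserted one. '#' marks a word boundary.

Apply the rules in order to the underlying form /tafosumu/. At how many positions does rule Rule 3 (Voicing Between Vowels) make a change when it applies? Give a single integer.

Rule 1 Final Vowel Deletion: [tafosumu] → [tafosum]
Rule 2 Nasal Assimilation: no change — [tafosum]
Rule 3 Voicing Between Vowels: [tafosum] → [tavozum]
Rule Rule 3 changed 2 position(s).

2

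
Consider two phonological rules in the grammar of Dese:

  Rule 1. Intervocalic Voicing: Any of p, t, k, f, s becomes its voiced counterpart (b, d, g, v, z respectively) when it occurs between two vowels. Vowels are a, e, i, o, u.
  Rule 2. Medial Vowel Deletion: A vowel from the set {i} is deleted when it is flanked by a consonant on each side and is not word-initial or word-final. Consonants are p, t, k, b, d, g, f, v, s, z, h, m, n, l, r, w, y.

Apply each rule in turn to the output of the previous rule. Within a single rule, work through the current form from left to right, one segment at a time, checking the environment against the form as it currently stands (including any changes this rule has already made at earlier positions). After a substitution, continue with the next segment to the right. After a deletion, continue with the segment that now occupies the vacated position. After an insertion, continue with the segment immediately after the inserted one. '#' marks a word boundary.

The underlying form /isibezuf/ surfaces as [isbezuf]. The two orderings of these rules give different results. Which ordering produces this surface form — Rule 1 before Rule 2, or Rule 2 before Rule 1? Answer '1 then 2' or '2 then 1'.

Order 1 then 2:
  1 Intervocalic Voicing: [isibezuf] → [izibezuf]
  2 Medial Vowel Deletion: [izibezuf] → [izbezuf]
  result: [izbezuf]
Order 2 then 1:
  2 Medial Vowel Deletion: [isibezuf] → [isbezuf]
  1 Intervocalic Voicing: no change — [isbezuf]
  result: [isbezuf]

2 then 1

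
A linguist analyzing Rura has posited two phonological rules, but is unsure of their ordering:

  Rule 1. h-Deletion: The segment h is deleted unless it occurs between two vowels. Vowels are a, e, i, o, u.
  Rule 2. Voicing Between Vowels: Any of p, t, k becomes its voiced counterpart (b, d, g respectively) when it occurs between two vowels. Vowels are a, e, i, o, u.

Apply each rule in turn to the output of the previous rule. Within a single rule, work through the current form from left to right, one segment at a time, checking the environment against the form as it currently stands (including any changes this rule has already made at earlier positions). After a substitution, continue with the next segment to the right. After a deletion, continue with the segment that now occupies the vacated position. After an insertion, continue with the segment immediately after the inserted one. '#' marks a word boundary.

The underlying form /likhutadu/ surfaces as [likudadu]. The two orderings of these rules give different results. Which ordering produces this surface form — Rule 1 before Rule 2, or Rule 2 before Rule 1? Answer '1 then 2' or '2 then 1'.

Order 1 then 2:
  1 h-Deletion: [likhutadu] → [likutadu]
  2 Voicing Between Vowels: [likutadu] → [ligudadu]
  result: [ligudadu]
Order 2 then 1:
  2 Voicing Between Vowels: [likhutadu] → [likhudadu]
  1 h-Deletion: [likhudadu] → [likudadu]
  result: [likudadu]

2 then 1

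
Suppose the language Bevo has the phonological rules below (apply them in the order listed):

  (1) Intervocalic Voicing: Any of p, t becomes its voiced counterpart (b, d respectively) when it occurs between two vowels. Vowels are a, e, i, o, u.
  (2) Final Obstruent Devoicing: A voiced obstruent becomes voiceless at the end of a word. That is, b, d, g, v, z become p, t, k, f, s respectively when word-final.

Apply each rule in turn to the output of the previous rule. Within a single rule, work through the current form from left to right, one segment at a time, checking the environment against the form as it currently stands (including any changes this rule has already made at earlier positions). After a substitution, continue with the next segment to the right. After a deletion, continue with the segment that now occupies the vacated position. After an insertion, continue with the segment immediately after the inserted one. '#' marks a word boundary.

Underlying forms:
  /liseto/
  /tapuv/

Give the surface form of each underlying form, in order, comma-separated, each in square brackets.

[lisedo], [tabuf]

/liseto/:
  (1) Intervocalic Voicing: [liseto] → [lisedo]
  (2) Final Obstruent Devoicing: no change — [lisedo]
/tapuv/:
  (1) Intervocalic Voicing: [tapuv] → [tabuv]
  (2) Final Obstruent Devoicing: [tabuv] → [tabuf]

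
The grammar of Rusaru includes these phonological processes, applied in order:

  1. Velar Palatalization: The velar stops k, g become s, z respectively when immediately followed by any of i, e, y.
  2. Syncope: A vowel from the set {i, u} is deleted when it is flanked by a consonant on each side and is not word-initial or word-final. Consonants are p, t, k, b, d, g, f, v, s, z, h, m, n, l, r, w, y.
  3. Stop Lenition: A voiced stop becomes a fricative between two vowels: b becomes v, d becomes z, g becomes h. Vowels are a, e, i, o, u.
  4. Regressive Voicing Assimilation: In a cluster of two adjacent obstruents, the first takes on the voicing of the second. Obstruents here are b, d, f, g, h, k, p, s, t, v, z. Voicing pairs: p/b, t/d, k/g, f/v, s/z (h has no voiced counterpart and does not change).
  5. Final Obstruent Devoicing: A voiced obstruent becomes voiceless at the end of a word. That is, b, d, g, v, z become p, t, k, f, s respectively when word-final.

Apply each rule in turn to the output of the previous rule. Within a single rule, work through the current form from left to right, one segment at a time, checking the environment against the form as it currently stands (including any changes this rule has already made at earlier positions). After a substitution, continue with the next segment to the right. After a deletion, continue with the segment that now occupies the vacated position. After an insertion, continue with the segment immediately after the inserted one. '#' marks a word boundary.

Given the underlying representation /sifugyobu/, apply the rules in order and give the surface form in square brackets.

1 Velar Palatalization: [sifugyobu] → [sifuzyobu]
2 Syncope: [sifuzyobu] → [sfzyobu]
3 Stop Lenition: [sfzyobu] → [sfzyovu]
4 Regressive Voicing Assimilation: [sfzyovu] → [svzyovu]
5 Final Obstruent Devoicing: no change — [svzyovu]

[svzyovu]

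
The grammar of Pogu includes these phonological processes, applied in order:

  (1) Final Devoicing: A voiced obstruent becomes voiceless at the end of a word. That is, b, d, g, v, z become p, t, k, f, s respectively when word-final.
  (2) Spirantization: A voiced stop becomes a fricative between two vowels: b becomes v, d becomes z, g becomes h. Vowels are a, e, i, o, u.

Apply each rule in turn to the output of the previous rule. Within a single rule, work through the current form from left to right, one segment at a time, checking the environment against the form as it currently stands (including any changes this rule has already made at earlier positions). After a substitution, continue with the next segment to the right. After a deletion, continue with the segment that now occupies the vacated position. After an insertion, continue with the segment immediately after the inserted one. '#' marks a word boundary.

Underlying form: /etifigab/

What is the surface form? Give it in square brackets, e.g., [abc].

[etifihap]

(1) Final Devoicing: [etifigab] → [etifigap]
(2) Spirantization: [etifigap] → [etifihap]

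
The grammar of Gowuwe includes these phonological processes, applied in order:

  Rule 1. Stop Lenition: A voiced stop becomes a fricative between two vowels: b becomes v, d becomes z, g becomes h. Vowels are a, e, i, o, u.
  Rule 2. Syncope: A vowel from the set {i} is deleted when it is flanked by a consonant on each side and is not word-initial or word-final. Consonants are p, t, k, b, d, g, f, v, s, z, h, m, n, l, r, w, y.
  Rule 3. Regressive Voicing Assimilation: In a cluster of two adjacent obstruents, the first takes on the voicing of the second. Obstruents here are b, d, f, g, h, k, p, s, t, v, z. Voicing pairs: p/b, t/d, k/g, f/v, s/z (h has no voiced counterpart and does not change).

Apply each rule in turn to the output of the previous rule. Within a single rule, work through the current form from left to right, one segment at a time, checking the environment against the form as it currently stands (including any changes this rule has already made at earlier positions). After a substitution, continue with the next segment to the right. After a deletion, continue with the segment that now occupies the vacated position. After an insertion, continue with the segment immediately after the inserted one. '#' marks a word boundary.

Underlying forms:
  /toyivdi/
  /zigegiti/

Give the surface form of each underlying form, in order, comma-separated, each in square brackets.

[toyvdi], [shehti]

/toyivdi/:
  Rule 1 Stop Lenition: no change — [toyivdi]
  Rule 2 Syncope: [toyivdi] → [toyvdi]
  Rule 3 Regressive Voicing Assimilation: no change — [toyvdi]
/zigegiti/:
  Rule 1 Stop Lenition: [zigegiti] → [zihehiti]
  Rule 2 Syncope: [zihehiti] → [zhehti]
  Rule 3 Regressive Voicing Assimilation: [zhehti] → [shehti]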